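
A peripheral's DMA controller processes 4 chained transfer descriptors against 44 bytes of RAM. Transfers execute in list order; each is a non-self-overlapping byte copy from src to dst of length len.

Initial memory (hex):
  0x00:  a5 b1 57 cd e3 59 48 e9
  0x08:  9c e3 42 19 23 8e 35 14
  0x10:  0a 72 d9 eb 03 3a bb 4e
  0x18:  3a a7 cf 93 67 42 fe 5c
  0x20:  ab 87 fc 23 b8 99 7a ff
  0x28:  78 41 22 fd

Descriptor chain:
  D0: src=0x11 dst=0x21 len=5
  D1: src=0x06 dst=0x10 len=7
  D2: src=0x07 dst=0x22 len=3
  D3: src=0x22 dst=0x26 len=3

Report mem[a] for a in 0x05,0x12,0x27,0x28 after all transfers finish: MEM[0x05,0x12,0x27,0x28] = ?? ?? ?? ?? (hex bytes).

MEM[0x05,0x12,0x27,0x28] = 59 9c 9c e3

#0 dst[0x21+5] := {0x72,0xd9,0xeb,0x03,0x3a}
#1 dst[0x10+7] := {0x48,0xe9,0x9c,0xe3,0x42,0x19,0x23}
#2 dst[0x22+3] := {0xe9,0x9c,0xe3}
#3 dst[0x26+3] := {0xe9,0x9c,0xe3}
query mem[0x05]=0x59, mem[0x12]=0x9c, mem[0x27]=0x9c, mem[0x28]=0xe3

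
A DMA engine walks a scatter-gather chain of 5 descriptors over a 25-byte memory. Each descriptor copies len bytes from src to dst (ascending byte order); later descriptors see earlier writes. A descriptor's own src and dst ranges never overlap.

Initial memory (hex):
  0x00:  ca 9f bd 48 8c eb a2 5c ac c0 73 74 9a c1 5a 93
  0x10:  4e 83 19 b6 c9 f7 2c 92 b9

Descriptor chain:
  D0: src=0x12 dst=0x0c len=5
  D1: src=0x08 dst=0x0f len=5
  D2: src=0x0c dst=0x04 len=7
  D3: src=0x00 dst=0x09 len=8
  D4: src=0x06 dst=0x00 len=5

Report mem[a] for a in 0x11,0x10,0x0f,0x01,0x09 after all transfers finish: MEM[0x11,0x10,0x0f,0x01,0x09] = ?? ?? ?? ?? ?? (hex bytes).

[0] 0x12->0x0c len=5 : 19 b6 c9 f7 2c
[1] 0x08->0x0f len=5 : ac c0 73 74 19
[2] 0x0c->0x04 len=7 : 19 b6 c9 ac c0 73 74
[3] 0x00->0x09 len=8 : ca 9f bd 48 19 b6 c9 ac
[4] 0x06->0x00 len=5 : c9 ac c0 ca 9f
query mem[0x11]=0x73, mem[0x10]=0xac, mem[0x0f]=0xc9, mem[0x01]=0xac, mem[0x09]=0xca

MEM[0x11,0x10,0x0f,0x01,0x09] = 73 ac c9 ac ca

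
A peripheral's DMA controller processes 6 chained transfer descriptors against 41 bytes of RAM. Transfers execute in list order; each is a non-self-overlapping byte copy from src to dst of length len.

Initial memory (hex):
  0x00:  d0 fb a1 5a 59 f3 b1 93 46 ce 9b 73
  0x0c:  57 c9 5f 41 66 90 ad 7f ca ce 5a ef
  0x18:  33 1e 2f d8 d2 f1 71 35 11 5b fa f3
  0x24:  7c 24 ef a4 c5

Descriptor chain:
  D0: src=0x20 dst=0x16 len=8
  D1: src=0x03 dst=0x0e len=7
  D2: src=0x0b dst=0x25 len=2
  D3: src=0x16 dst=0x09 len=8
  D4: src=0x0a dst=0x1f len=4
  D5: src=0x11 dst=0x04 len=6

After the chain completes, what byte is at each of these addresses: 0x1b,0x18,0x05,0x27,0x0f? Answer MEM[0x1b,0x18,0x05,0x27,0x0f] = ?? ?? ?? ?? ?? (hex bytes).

  after D0: wrote 8B at 0x16 = 115bfaf37c24efa4
  after D1: wrote 7B at 0x0e = 5a59f3b19346ce
  after D2: wrote 2B at 0x25 = 7357
  after D3: wrote 8B at 0x09 = 115bfaf37c24efa4
  after D4: wrote 4B at 0x1f = 5bfaf37c
  after D5: wrote 6B at 0x04 = b19346cece11
query mem[0x1b]=0x24, mem[0x18]=0xfa, mem[0x05]=0x93, mem[0x27]=0xa4, mem[0x0f]=0xef

MEM[0x1b,0x18,0x05,0x27,0x0f] = 24 fa 93 a4 ef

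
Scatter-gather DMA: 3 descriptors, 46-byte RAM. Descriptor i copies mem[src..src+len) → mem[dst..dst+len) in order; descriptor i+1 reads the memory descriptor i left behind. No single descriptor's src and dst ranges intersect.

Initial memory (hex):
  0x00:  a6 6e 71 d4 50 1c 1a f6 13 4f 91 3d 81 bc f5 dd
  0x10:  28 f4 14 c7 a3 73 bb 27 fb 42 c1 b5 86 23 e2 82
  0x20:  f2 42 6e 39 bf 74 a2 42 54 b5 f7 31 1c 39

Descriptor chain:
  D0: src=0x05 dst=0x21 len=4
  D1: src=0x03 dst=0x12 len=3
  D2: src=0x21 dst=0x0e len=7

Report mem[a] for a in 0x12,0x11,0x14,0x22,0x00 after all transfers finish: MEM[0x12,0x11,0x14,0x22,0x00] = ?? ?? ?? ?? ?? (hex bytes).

MEM[0x12,0x11,0x14,0x22,0x00] = 74 13 42 1a a6

#0 dst[0x21+4] := {0x1c,0x1a,0xf6,0x13}
#1 dst[0x12+3] := {0xd4,0x50,0x1c}
#2 dst[0x0e+7] := {0x1c,0x1a,0xf6,0x13,0x74,0xa2,0x42}
query mem[0x12]=0x74, mem[0x11]=0x13, mem[0x14]=0x42, mem[0x22]=0x1a, mem[0x00]=0xa6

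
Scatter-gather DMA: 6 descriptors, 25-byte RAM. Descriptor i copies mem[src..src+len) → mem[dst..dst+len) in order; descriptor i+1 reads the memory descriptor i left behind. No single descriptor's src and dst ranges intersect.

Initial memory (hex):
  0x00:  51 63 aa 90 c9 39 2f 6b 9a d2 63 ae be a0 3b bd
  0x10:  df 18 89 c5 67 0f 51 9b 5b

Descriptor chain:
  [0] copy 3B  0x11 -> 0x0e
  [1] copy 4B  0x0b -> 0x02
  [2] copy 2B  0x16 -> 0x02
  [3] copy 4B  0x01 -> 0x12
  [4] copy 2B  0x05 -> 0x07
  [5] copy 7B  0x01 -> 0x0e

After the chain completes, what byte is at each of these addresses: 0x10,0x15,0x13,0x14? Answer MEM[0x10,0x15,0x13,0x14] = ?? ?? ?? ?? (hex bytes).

MEM[0x10,0x15,0x13,0x14] = 9b a0 2f 18

D0: mem[0x0e..0x10] <- [18 89 c5]
D1: mem[0x02..0x05] <- [ae be a0 18]
D2: mem[0x02..0x03] <- [51 9b]
D3: mem[0x12..0x15] <- [63 51 9b a0]
D4: mem[0x07..0x08] <- [18 2f]
D5: mem[0x0e..0x14] <- [63 51 9b a0 18 2f 18]
query mem[0x10]=0x9b, mem[0x15]=0xa0, mem[0x13]=0x2f, mem[0x14]=0x18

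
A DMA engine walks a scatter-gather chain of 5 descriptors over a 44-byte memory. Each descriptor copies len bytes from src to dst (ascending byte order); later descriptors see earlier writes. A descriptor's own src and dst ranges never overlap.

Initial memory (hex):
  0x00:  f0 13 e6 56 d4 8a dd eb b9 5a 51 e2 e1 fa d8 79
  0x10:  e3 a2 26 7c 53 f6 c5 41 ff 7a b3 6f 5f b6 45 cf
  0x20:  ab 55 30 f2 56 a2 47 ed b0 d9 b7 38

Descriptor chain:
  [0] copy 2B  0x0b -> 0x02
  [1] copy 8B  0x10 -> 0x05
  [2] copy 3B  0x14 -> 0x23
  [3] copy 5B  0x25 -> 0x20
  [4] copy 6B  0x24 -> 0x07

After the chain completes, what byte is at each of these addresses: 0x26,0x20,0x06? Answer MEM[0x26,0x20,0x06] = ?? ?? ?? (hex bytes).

#0 dst[0x02+2] := {0xe2,0xe1}
#1 dst[0x05+8] := {0xe3,0xa2,0x26,0x7c,0x53,0xf6,0xc5,0x41}
#2 dst[0x23+3] := {0x53,0xf6,0xc5}
#3 dst[0x20+5] := {0xc5,0x47,0xed,0xb0,0xd9}
#4 dst[0x07+6] := {0xd9,0xc5,0x47,0xed,0xb0,0xd9}
query mem[0x26]=0x47, mem[0x20]=0xc5, mem[0x06]=0xa2

MEM[0x26,0x20,0x06] = 47 c5 a2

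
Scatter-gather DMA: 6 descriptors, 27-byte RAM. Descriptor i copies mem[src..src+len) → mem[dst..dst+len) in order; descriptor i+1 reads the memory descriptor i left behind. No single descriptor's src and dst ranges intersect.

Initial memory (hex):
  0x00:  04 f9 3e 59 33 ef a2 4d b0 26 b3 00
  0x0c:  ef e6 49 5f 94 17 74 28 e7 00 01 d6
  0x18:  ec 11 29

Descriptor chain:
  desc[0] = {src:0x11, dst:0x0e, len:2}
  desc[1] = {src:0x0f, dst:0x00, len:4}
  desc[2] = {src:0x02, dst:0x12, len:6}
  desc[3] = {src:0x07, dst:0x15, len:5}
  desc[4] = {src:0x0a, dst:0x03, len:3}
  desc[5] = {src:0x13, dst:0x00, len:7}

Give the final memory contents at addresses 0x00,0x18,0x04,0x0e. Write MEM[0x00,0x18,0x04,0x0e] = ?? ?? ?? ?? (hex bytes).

MEM[0x00,0x18,0x04,0x0e] = 74 b3 26 17

#0 dst[0x0e+2] := {0x17,0x74}
#1 dst[0x00+4] := {0x74,0x94,0x17,0x74}
#2 dst[0x12+6] := {0x17,0x74,0x33,0xef,0xa2,0x4d}
#3 dst[0x15+5] := {0x4d,0xb0,0x26,0xb3,0x00}
#4 dst[0x03+3] := {0xb3,0x00,0xef}
#5 dst[0x00+7] := {0x74,0x33,0x4d,0xb0,0x26,0xb3,0x00}
query mem[0x00]=0x74, mem[0x18]=0xb3, mem[0x04]=0x26, mem[0x0e]=0x17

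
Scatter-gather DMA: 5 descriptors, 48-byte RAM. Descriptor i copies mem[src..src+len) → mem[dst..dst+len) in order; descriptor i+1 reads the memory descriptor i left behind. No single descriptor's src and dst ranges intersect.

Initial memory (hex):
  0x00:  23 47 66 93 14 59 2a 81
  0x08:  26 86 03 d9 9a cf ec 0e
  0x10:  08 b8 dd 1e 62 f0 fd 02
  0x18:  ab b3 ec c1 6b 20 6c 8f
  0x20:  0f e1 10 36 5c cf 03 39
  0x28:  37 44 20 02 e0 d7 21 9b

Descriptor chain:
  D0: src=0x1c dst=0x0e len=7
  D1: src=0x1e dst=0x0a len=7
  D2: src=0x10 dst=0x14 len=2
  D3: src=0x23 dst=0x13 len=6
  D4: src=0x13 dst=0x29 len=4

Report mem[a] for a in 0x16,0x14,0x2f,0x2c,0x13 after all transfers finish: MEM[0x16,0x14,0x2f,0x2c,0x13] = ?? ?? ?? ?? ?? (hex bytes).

  after D0: wrote 7B at 0x0e = 6b206c8f0fe110
  after D1: wrote 7B at 0x0a = 6c8f0fe110365c
  after D2: wrote 2B at 0x14 = 5c8f
  after D3: wrote 6B at 0x13 = 365ccf033937
  after D4: wrote 4B at 0x29 = 365ccf03
query mem[0x16]=0x03, mem[0x14]=0x5c, mem[0x2f]=0x9b, mem[0x2c]=0x03, mem[0x13]=0x36

MEM[0x16,0x14,0x2f,0x2c,0x13] = 03 5c 9b 03 36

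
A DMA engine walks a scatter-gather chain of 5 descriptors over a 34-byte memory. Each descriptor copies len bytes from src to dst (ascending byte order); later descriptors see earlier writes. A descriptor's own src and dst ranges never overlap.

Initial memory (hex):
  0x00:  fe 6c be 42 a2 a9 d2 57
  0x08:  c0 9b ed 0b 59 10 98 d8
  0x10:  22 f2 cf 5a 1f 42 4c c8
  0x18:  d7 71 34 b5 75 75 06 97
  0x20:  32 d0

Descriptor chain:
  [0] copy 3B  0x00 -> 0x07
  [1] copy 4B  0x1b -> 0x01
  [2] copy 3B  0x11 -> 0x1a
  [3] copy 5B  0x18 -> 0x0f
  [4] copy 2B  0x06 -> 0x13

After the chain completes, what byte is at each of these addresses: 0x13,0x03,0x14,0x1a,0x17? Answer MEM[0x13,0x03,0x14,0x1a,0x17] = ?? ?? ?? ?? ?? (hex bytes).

MEM[0x13,0x03,0x14,0x1a,0x17] = d2 75 fe f2 c8

D0: mem[0x07..0x09] <- [fe 6c be]
D1: mem[0x01..0x04] <- [b5 75 75 06]
D2: mem[0x1a..0x1c] <- [f2 cf 5a]
D3: mem[0x0f..0x13] <- [d7 71 f2 cf 5a]
D4: mem[0x13..0x14] <- [d2 fe]
query mem[0x13]=0xd2, mem[0x03]=0x75, mem[0x14]=0xfe, mem[0x1a]=0xf2, mem[0x17]=0xc8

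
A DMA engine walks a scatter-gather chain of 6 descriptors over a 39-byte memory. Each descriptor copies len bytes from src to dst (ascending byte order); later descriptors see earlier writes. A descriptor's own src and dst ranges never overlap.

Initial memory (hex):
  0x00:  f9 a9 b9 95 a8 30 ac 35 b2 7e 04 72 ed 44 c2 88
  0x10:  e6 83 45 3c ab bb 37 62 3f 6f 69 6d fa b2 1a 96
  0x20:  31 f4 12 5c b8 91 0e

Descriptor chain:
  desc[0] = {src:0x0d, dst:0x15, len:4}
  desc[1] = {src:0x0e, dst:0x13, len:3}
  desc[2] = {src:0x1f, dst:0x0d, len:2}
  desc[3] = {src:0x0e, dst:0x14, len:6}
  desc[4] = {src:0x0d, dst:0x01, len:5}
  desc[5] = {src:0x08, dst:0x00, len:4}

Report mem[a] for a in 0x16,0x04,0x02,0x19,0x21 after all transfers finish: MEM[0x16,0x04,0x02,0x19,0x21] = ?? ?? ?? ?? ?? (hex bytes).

  after D0: wrote 4B at 0x15 = 44c288e6
  after D1: wrote 3B at 0x13 = c288e6
  after D2: wrote 2B at 0x0d = 9631
  after D3: wrote 6B at 0x14 = 3188e68345c2
  after D4: wrote 5B at 0x01 = 963188e683
  after D5: wrote 4B at 0x00 = b27e0472
query mem[0x16]=0xe6, mem[0x04]=0xe6, mem[0x02]=0x04, mem[0x19]=0xc2, mem[0x21]=0xf4

MEM[0x16,0x04,0x02,0x19,0x21] = e6 e6 04 c2 f4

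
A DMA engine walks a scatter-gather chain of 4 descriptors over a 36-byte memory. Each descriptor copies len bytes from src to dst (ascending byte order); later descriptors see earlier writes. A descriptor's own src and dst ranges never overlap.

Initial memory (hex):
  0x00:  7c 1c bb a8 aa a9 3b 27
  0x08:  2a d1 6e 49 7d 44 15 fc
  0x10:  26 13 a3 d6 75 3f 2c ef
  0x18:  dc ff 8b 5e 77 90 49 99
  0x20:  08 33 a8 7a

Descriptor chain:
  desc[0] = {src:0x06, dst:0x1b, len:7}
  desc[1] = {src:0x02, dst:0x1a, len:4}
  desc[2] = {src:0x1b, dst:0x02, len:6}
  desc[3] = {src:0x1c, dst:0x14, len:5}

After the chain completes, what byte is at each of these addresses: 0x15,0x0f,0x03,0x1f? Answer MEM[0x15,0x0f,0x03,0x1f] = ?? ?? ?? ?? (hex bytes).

MEM[0x15,0x0f,0x03,0x1f] = a9 fc aa 6e

D0: mem[0x1b..0x21] <- [3b 27 2a d1 6e 49 7d]
D1: mem[0x1a..0x1d] <- [bb a8 aa a9]
D2: mem[0x02..0x07] <- [a8 aa a9 d1 6e 49]
D3: mem[0x14..0x18] <- [aa a9 d1 6e 49]
query mem[0x15]=0xa9, mem[0x0f]=0xfc, mem[0x03]=0xaa, mem[0x1f]=0x6e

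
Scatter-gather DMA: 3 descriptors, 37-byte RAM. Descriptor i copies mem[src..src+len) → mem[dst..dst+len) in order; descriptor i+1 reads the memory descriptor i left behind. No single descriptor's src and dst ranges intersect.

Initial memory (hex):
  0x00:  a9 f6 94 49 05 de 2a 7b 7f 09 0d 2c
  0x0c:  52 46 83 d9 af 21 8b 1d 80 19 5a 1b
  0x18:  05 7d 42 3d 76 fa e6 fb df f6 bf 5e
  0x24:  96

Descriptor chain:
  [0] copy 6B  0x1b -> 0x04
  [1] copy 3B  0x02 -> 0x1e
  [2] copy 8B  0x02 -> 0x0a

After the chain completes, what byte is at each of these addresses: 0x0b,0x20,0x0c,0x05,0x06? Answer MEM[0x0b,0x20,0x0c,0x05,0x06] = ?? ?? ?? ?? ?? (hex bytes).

D0: mem[0x04..0x09] <- [3d 76 fa e6 fb df]
D1: mem[0x1e..0x20] <- [94 49 3d]
D2: mem[0x0a..0x11] <- [94 49 3d 76 fa e6 fb df]
query mem[0x0b]=0x49, mem[0x20]=0x3d, mem[0x0c]=0x3d, mem[0x05]=0x76, mem[0x06]=0xfa

MEM[0x0b,0x20,0x0c,0x05,0x06] = 49 3d 3d 76 fa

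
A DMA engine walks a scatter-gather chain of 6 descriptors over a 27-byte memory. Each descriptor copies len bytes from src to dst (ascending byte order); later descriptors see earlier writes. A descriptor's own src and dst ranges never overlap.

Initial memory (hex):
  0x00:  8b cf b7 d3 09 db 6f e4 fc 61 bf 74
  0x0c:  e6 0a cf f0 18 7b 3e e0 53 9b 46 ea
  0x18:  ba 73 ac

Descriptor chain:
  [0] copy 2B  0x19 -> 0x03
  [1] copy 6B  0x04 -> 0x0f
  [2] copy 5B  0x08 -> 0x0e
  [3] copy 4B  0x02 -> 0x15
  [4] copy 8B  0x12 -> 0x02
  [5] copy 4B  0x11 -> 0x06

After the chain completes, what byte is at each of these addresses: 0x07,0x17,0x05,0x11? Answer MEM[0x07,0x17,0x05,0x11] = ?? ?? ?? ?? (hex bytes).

MEM[0x07,0x17,0x05,0x11] = e6 ac b7 74

[0] 0x19->0x03 len=2 : 73 ac
[1] 0x04->0x0f len=6 : ac db 6f e4 fc 61
[2] 0x08->0x0e len=5 : fc 61 bf 74 e6
[3] 0x02->0x15 len=4 : b7 73 ac db
[4] 0x12->0x02 len=8 : e6 fc 61 b7 73 ac db 73
[5] 0x11->0x06 len=4 : 74 e6 fc 61
query mem[0x07]=0xe6, mem[0x17]=0xac, mem[0x05]=0xb7, mem[0x11]=0x74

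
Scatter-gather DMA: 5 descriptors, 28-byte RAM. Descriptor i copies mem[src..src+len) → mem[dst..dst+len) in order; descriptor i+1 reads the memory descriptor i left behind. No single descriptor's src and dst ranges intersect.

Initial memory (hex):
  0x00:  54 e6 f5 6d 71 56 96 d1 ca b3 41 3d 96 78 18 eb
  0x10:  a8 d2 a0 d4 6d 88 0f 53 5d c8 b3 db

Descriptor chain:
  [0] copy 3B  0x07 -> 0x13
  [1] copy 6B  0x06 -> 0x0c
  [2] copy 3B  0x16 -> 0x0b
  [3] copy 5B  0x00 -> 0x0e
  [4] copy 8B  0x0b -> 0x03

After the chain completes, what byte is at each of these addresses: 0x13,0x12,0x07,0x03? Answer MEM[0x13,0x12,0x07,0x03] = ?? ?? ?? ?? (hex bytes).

MEM[0x13,0x12,0x07,0x03] = d1 71 e6 0f

#0 dst[0x13+3] := {0xd1,0xca,0xb3}
#1 dst[0x0c+6] := {0x96,0xd1,0xca,0xb3,0x41,0x3d}
#2 dst[0x0b+3] := {0x0f,0x53,0x5d}
#3 dst[0x0e+5] := {0x54,0xe6,0xf5,0x6d,0x71}
#4 dst[0x03+8] := {0x0f,0x53,0x5d,0x54,0xe6,0xf5,0x6d,0x71}
query mem[0x13]=0xd1, mem[0x12]=0x71, mem[0x07]=0xe6, mem[0x03]=0x0f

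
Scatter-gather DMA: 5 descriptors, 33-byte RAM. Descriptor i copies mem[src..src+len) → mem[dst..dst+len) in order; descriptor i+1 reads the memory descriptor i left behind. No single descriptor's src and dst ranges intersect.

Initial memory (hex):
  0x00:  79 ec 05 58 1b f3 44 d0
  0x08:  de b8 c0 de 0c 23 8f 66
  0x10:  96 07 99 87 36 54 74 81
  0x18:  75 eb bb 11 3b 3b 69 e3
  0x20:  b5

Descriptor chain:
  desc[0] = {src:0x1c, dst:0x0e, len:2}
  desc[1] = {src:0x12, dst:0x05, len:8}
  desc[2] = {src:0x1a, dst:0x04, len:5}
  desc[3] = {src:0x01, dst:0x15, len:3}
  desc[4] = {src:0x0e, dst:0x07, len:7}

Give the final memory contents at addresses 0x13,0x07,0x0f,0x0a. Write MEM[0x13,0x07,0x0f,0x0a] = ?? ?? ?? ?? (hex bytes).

[0] 0x1c->0x0e len=2 : 3b 3b
[1] 0x12->0x05 len=8 : 99 87 36 54 74 81 75 eb
[2] 0x1a->0x04 len=5 : bb 11 3b 3b 69
[3] 0x01->0x15 len=3 : ec 05 58
[4] 0x0e->0x07 len=7 : 3b 3b 96 07 99 87 36
query mem[0x13]=0x87, mem[0x07]=0x3b, mem[0x0f]=0x3b, mem[0x0a]=0x07

MEM[0x13,0x07,0x0f,0x0a] = 87 3b 3b 07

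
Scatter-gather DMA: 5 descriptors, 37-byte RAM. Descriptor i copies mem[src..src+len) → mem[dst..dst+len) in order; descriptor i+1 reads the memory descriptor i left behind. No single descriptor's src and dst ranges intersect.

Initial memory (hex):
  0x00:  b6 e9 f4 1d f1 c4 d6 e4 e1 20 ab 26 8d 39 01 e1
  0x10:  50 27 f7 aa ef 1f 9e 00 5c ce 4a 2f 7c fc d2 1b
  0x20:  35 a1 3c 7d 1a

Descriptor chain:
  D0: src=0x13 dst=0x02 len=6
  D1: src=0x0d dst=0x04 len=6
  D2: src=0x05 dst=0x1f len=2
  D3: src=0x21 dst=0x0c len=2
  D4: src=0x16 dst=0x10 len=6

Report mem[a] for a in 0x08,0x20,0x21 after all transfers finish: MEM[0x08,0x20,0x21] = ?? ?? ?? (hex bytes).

[0] 0x13->0x02 len=6 : aa ef 1f 9e 00 5c
[1] 0x0d->0x04 len=6 : 39 01 e1 50 27 f7
[2] 0x05->0x1f len=2 : 01 e1
[3] 0x21->0x0c len=2 : a1 3c
[4] 0x16->0x10 len=6 : 9e 00 5c ce 4a 2f
query mem[0x08]=0x27, mem[0x20]=0xe1, mem[0x21]=0xa1

MEM[0x08,0x20,0x21] = 27 e1 a1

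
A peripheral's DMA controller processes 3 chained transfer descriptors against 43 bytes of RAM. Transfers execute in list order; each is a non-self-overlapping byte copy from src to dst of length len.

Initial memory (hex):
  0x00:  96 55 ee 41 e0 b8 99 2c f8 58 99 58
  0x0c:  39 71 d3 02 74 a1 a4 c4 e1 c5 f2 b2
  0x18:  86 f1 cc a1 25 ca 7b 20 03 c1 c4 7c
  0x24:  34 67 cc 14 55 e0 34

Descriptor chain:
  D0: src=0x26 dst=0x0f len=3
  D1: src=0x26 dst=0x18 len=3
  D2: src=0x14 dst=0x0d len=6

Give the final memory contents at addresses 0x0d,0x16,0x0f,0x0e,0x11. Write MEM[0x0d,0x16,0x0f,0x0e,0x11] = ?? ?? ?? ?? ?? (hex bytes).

MEM[0x0d,0x16,0x0f,0x0e,0x11] = e1 f2 f2 c5 cc

[0] 0x26->0x0f len=3 : cc 14 55
[1] 0x26->0x18 len=3 : cc 14 55
[2] 0x14->0x0d len=6 : e1 c5 f2 b2 cc 14
query mem[0x0d]=0xe1, mem[0x16]=0xf2, mem[0x0f]=0xf2, mem[0x0e]=0xc5, mem[0x11]=0xcc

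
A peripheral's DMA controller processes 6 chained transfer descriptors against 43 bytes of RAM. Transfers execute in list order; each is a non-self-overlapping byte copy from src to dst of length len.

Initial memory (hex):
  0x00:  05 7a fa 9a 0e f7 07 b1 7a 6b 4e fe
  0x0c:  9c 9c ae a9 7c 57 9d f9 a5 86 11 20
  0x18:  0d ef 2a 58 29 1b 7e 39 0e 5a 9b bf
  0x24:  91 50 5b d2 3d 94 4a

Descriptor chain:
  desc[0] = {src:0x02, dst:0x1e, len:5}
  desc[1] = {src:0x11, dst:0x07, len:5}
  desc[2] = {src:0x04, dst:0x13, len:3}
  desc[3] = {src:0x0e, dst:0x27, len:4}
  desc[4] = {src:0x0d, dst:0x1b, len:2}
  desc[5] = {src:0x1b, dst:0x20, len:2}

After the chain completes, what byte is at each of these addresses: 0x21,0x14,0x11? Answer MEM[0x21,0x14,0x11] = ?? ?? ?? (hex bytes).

#0 dst[0x1e+5] := {0xfa,0x9a,0x0e,0xf7,0x07}
#1 dst[0x07+5] := {0x57,0x9d,0xf9,0xa5,0x86}
#2 dst[0x13+3] := {0x0e,0xf7,0x07}
#3 dst[0x27+4] := {0xae,0xa9,0x7c,0x57}
#4 dst[0x1b+2] := {0x9c,0xae}
#5 dst[0x20+2] := {0x9c,0xae}
query mem[0x21]=0xae, mem[0x14]=0xf7, mem[0x11]=0x57

MEM[0x21,0x14,0x11] = ae f7 57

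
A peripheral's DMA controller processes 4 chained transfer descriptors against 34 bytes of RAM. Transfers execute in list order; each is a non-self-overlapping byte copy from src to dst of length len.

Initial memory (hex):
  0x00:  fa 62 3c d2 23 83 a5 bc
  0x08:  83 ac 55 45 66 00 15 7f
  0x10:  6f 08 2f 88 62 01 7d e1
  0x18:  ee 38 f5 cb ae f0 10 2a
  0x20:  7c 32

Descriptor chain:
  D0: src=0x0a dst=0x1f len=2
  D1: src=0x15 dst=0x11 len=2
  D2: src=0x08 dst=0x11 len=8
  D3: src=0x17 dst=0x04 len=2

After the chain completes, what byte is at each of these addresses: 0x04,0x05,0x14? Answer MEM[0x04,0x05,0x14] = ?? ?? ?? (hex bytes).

MEM[0x04,0x05,0x14] = 15 7f 45

[0] 0x0a->0x1f len=2 : 55 45
[1] 0x15->0x11 len=2 : 01 7d
[2] 0x08->0x11 len=8 : 83 ac 55 45 66 00 15 7f
[3] 0x17->0x04 len=2 : 15 7f
query mem[0x04]=0x15, mem[0x05]=0x7f, mem[0x14]=0x45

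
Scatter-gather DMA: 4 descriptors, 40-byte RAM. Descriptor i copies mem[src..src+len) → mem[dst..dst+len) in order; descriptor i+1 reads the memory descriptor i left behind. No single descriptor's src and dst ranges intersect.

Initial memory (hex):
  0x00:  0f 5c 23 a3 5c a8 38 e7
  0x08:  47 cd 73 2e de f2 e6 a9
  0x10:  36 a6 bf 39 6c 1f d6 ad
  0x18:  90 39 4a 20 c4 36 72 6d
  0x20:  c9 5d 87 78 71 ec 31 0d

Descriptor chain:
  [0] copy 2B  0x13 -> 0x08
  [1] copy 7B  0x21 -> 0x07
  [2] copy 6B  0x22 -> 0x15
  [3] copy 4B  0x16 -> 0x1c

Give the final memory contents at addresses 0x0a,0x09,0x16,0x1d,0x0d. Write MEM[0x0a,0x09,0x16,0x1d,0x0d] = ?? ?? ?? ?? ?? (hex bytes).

D0: mem[0x08..0x09] <- [39 6c]
D1: mem[0x07..0x0d] <- [5d 87 78 71 ec 31 0d]
D2: mem[0x15..0x1a] <- [87 78 71 ec 31 0d]
D3: mem[0x1c..0x1f] <- [78 71 ec 31]
query mem[0x0a]=0x71, mem[0x09]=0x78, mem[0x16]=0x78, mem[0x1d]=0x71, mem[0x0d]=0x0d

MEM[0x0a,0x09,0x16,0x1d,0x0d] = 71 78 78 71 0d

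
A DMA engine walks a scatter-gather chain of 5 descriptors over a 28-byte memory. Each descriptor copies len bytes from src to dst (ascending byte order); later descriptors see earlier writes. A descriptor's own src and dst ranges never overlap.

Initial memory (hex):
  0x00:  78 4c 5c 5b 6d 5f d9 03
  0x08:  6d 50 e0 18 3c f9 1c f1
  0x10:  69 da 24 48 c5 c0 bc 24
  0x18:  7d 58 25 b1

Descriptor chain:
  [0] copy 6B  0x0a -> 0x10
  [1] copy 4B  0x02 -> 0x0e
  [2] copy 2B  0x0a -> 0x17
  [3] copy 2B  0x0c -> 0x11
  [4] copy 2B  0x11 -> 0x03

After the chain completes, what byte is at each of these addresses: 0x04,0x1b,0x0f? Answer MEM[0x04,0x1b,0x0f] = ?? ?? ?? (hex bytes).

MEM[0x04,0x1b,0x0f] = f9 b1 5b

D0: mem[0x10..0x15] <- [e0 18 3c f9 1c f1]
D1: mem[0x0e..0x11] <- [5c 5b 6d 5f]
D2: mem[0x17..0x18] <- [e0 18]
D3: mem[0x11..0x12] <- [3c f9]
D4: mem[0x03..0x04] <- [3c f9]
query mem[0x04]=0xf9, mem[0x1b]=0xb1, mem[0x0f]=0x5b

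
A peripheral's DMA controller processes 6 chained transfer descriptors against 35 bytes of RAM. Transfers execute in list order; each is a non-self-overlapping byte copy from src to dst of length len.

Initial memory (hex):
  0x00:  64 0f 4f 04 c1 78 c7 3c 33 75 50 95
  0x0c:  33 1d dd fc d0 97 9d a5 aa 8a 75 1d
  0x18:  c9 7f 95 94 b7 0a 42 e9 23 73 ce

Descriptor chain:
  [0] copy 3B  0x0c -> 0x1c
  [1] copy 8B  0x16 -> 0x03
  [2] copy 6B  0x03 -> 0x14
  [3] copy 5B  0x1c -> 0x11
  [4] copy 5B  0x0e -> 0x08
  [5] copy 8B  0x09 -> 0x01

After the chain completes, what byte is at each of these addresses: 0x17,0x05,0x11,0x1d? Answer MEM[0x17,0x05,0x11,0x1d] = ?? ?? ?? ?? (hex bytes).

[0] 0x0c->0x1c len=3 : 33 1d dd
[1] 0x16->0x03 len=8 : 75 1d c9 7f 95 94 33 1d
[2] 0x03->0x14 len=6 : 75 1d c9 7f 95 94
[3] 0x1c->0x11 len=5 : 33 1d dd e9 23
[4] 0x0e->0x08 len=5 : dd fc d0 33 1d
[5] 0x09->0x01 len=8 : fc d0 33 1d 1d dd fc d0
query mem[0x17]=0x7f, mem[0x05]=0x1d, mem[0x11]=0x33, mem[0x1d]=0x1d

MEM[0x17,0x05,0x11,0x1d] = 7f 1d 33 1d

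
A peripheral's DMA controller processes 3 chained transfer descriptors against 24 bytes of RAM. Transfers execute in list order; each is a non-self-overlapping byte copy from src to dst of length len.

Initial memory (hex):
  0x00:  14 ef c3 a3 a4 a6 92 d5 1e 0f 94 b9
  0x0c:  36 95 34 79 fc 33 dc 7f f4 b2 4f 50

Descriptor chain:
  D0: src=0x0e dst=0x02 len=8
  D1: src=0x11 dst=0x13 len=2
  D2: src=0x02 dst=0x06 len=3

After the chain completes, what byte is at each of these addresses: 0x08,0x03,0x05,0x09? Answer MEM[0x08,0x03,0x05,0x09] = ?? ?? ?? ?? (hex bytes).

[0] 0x0e->0x02 len=8 : 34 79 fc 33 dc 7f f4 b2
[1] 0x11->0x13 len=2 : 33 dc
[2] 0x02->0x06 len=3 : 34 79 fc
query mem[0x08]=0xfc, mem[0x03]=0x79, mem[0x05]=0x33, mem[0x09]=0xb2

MEM[0x08,0x03,0x05,0x09] = fc 79 33 b2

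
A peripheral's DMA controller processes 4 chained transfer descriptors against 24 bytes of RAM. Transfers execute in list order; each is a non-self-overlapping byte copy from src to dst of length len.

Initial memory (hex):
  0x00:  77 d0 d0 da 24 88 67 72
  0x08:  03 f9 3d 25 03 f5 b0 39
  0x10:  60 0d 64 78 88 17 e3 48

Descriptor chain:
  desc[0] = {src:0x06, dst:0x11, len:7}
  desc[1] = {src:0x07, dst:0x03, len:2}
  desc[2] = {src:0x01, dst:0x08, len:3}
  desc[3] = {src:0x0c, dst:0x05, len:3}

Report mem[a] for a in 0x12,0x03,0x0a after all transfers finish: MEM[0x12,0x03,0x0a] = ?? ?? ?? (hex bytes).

  after D0: wrote 7B at 0x11 = 677203f93d2503
  after D1: wrote 2B at 0x03 = 7203
  after D2: wrote 3B at 0x08 = d0d072
  after D3: wrote 3B at 0x05 = 03f5b0
query mem[0x12]=0x72, mem[0x03]=0x72, mem[0x0a]=0x72

MEM[0x12,0x03,0x0a] = 72 72 72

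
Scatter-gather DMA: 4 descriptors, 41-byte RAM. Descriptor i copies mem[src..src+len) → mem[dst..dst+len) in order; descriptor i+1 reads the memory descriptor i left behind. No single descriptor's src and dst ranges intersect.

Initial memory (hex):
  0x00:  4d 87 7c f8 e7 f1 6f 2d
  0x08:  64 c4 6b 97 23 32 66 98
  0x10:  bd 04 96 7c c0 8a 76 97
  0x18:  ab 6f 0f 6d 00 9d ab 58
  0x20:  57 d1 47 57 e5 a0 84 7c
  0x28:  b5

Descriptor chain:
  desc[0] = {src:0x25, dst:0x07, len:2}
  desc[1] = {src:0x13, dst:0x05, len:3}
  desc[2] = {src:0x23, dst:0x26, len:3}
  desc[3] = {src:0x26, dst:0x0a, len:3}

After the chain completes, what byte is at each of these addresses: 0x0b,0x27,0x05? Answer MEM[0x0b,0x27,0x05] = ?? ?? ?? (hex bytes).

MEM[0x0b,0x27,0x05] = e5 e5 7c

D0: mem[0x07..0x08] <- [a0 84]
D1: mem[0x05..0x07] <- [7c c0 8a]
D2: mem[0x26..0x28] <- [57 e5 a0]
D3: mem[0x0a..0x0c] <- [57 e5 a0]
query mem[0x0b]=0xe5, mem[0x27]=0xe5, mem[0x05]=0x7c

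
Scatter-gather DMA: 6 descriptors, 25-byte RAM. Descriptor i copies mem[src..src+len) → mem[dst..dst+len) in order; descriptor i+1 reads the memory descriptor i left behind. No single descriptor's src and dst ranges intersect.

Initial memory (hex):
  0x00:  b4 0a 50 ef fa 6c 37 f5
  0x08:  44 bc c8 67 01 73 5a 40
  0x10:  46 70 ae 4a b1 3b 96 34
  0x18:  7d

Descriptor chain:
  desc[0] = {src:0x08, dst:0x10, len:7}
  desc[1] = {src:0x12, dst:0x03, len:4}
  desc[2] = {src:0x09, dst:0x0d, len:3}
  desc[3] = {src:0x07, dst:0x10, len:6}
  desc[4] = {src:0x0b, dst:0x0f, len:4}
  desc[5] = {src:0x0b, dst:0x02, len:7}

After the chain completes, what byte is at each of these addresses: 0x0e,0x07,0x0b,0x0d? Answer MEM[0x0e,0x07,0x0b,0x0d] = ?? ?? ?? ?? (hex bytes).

MEM[0x0e,0x07,0x0b,0x0d] = c8 01 67 bc

#0 dst[0x10+7] := {0x44,0xbc,0xc8,0x67,0x01,0x73,0x5a}
#1 dst[0x03+4] := {0xc8,0x67,0x01,0x73}
#2 dst[0x0d+3] := {0xbc,0xc8,0x67}
#3 dst[0x10+6] := {0xf5,0x44,0xbc,0xc8,0x67,0x01}
#4 dst[0x0f+4] := {0x67,0x01,0xbc,0xc8}
#5 dst[0x02+7] := {0x67,0x01,0xbc,0xc8,0x67,0x01,0xbc}
query mem[0x0e]=0xc8, mem[0x07]=0x01, mem[0x0b]=0x67, mem[0x0d]=0xbc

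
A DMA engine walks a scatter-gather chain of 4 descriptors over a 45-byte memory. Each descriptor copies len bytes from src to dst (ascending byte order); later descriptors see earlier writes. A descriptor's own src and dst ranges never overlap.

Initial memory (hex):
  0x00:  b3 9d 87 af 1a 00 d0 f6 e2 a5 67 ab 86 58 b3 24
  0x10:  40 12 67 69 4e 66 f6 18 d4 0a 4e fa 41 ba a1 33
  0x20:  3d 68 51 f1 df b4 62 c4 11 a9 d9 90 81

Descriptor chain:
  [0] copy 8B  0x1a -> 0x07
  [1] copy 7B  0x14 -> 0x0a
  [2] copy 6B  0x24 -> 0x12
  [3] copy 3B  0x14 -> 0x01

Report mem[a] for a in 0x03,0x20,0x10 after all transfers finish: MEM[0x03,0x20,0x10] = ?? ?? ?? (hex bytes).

MEM[0x03,0x20,0x10] = 11 3d 4e

D0: mem[0x07..0x0e] <- [4e fa 41 ba a1 33 3d 68]
D1: mem[0x0a..0x10] <- [4e 66 f6 18 d4 0a 4e]
D2: mem[0x12..0x17] <- [df b4 62 c4 11 a9]
D3: mem[0x01..0x03] <- [62 c4 11]
query mem[0x03]=0x11, mem[0x20]=0x3d, mem[0x10]=0x4e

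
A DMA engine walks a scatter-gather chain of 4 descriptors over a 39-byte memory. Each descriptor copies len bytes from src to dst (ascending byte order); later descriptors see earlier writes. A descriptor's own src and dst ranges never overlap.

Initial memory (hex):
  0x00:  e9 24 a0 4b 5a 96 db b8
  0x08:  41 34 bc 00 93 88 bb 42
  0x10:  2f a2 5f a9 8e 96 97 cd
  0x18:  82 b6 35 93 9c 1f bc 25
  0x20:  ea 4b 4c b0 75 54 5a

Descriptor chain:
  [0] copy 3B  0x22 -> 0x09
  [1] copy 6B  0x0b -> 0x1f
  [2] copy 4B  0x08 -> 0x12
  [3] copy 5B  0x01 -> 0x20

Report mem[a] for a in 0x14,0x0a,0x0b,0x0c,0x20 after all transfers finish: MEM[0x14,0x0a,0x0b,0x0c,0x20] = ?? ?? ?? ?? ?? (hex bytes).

MEM[0x14,0x0a,0x0b,0x0c,0x20] = b0 b0 75 93 24

#0 dst[0x09+3] := {0x4c,0xb0,0x75}
#1 dst[0x1f+6] := {0x75,0x93,0x88,0xbb,0x42,0x2f}
#2 dst[0x12+4] := {0x41,0x4c,0xb0,0x75}
#3 dst[0x20+5] := {0x24,0xa0,0x4b,0x5a,0x96}
query mem[0x14]=0xb0, mem[0x0a]=0xb0, mem[0x0b]=0x75, mem[0x0c]=0x93, mem[0x20]=0x24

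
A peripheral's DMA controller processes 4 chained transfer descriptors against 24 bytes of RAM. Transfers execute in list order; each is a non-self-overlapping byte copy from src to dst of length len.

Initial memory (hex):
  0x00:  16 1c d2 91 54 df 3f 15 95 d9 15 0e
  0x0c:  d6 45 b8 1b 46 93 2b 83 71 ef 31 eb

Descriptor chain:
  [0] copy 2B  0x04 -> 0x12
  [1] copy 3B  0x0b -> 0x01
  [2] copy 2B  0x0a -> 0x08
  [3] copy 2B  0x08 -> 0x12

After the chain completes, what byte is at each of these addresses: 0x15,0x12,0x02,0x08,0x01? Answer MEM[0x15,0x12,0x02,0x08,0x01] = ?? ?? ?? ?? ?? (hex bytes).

[0] 0x04->0x12 len=2 : 54 df
[1] 0x0b->0x01 len=3 : 0e d6 45
[2] 0x0a->0x08 len=2 : 15 0e
[3] 0x08->0x12 len=2 : 15 0e
query mem[0x15]=0xef, mem[0x12]=0x15, mem[0x02]=0xd6, mem[0x08]=0x15, mem[0x01]=0x0e

MEM[0x15,0x12,0x02,0x08,0x01] = ef 15 d6 15 0e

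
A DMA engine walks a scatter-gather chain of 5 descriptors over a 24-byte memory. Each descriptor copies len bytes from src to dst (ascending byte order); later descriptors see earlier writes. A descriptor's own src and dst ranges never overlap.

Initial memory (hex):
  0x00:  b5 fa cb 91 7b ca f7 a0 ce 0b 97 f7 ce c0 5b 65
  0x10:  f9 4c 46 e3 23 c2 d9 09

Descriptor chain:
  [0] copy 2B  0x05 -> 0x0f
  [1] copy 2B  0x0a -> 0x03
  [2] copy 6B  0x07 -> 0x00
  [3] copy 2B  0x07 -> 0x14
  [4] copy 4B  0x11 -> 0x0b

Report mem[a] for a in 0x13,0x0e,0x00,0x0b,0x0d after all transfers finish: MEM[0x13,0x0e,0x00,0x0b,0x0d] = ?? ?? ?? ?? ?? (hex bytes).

  after D0: wrote 2B at 0x0f = caf7
  after D1: wrote 2B at 0x03 = 97f7
  after D2: wrote 6B at 0x00 = a0ce0b97f7ce
  after D3: wrote 2B at 0x14 = a0ce
  after D4: wrote 4B at 0x0b = 4c46e3a0
query mem[0x13]=0xe3, mem[0x0e]=0xa0, mem[0x00]=0xa0, mem[0x0b]=0x4c, mem[0x0d]=0xe3

MEM[0x13,0x0e,0x00,0x0b,0x0d] = e3 a0 a0 4c e3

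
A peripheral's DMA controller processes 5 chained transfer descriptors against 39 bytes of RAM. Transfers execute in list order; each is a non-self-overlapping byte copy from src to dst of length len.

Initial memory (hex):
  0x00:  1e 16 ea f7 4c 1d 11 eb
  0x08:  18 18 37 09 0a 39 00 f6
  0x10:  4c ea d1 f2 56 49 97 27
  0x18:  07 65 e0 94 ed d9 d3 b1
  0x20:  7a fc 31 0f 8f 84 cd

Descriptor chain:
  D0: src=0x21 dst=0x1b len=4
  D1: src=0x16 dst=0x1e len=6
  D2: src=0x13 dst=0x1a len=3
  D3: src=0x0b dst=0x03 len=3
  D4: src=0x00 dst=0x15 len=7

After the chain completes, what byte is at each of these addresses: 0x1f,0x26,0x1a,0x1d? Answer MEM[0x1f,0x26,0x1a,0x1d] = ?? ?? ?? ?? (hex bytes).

[0] 0x21->0x1b len=4 : fc 31 0f 8f
[1] 0x16->0x1e len=6 : 97 27 07 65 e0 fc
[2] 0x13->0x1a len=3 : f2 56 49
[3] 0x0b->0x03 len=3 : 09 0a 39
[4] 0x00->0x15 len=7 : 1e 16 ea 09 0a 39 11
query mem[0x1f]=0x27, mem[0x26]=0xcd, mem[0x1a]=0x39, mem[0x1d]=0x0f

MEM[0x1f,0x26,0x1a,0x1d] = 27 cd 39 0f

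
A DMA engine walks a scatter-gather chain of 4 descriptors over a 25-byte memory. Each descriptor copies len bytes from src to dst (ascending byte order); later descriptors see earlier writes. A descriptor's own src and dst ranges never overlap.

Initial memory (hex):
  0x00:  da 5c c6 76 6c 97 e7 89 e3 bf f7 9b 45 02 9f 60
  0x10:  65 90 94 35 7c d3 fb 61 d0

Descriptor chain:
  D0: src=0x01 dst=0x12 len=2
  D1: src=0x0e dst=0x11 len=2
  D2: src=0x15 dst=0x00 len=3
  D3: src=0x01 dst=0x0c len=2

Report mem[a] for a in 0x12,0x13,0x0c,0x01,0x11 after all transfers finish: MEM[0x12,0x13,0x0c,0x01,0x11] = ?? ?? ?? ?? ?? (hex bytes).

D0: mem[0x12..0x13] <- [5c c6]
D1: mem[0x11..0x12] <- [9f 60]
D2: mem[0x00..0x02] <- [d3 fb 61]
D3: mem[0x0c..0x0d] <- [fb 61]
query mem[0x12]=0x60, mem[0x13]=0xc6, mem[0x0c]=0xfb, mem[0x01]=0xfb, mem[0x11]=0x9f

MEM[0x12,0x13,0x0c,0x01,0x11] = 60 c6 fb fb 9f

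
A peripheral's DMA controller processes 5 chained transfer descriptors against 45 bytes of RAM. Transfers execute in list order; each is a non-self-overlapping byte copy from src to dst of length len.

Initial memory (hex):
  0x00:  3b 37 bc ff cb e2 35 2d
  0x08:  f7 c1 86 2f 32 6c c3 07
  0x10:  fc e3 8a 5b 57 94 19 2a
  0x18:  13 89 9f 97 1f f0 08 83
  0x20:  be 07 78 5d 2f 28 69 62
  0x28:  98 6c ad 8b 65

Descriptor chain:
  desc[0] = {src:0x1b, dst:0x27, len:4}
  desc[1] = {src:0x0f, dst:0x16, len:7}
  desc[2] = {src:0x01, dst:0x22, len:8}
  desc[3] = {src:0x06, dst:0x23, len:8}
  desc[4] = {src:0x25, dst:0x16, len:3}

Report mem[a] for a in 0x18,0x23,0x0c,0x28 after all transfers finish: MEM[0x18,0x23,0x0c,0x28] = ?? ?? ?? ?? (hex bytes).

MEM[0x18,0x23,0x0c,0x28] = 86 35 32 2f

D0: mem[0x27..0x2a] <- [97 1f f0 08]
D1: mem[0x16..0x1c] <- [07 fc e3 8a 5b 57 94]
D2: mem[0x22..0x29] <- [37 bc ff cb e2 35 2d f7]
D3: mem[0x23..0x2a] <- [35 2d f7 c1 86 2f 32 6c]
D4: mem[0x16..0x18] <- [f7 c1 86]
query mem[0x18]=0x86, mem[0x23]=0x35, mem[0x0c]=0x32, mem[0x28]=0x2f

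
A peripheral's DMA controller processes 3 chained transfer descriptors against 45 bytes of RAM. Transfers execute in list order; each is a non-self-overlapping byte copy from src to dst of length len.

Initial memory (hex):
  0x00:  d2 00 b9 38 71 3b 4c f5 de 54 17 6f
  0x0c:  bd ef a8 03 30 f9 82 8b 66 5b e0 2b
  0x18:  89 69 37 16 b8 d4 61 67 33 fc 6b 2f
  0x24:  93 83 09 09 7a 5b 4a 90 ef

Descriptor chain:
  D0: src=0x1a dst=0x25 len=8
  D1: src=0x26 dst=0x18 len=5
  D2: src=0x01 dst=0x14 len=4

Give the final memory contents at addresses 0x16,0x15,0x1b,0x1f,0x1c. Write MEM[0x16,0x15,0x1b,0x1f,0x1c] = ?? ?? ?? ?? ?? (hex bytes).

MEM[0x16,0x15,0x1b,0x1f,0x1c] = 38 b9 61 67 67

[0] 0x1a->0x25 len=8 : 37 16 b8 d4 61 67 33 fc
[1] 0x26->0x18 len=5 : 16 b8 d4 61 67
[2] 0x01->0x14 len=4 : 00 b9 38 71
query mem[0x16]=0x38, mem[0x15]=0xb9, mem[0x1b]=0x61, mem[0x1f]=0x67, mem[0x1c]=0x67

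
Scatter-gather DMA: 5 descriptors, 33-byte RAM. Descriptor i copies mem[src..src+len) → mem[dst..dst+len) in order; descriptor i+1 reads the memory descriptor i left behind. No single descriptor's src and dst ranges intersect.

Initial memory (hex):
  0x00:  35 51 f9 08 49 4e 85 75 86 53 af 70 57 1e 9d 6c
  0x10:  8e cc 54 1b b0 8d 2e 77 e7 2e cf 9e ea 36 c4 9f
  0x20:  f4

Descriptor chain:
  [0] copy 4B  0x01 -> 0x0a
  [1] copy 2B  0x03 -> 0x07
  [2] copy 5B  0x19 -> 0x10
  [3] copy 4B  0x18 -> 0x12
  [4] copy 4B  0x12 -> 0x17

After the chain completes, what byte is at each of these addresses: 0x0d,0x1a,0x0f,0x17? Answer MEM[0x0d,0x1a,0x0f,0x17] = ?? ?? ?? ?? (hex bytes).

[0] 0x01->0x0a len=4 : 51 f9 08 49
[1] 0x03->0x07 len=2 : 08 49
[2] 0x19->0x10 len=5 : 2e cf 9e ea 36
[3] 0x18->0x12 len=4 : e7 2e cf 9e
[4] 0x12->0x17 len=4 : e7 2e cf 9e
query mem[0x0d]=0x49, mem[0x1a]=0x9e, mem[0x0f]=0x6c, mem[0x17]=0xe7

MEM[0x0d,0x1a,0x0f,0x17] = 49 9e 6c e7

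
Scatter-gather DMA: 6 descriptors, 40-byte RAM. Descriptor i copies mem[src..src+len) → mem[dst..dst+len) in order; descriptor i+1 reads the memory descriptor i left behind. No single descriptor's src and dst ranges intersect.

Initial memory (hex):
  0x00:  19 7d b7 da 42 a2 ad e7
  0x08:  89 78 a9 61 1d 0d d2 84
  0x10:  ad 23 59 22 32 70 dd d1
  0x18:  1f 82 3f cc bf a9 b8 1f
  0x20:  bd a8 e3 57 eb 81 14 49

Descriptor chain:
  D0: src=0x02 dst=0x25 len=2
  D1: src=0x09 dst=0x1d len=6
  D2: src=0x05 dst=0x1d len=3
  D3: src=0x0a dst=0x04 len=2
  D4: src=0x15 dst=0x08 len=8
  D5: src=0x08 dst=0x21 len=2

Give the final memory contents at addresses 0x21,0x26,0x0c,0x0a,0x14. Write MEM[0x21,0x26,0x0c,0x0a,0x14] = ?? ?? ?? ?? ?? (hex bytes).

#0 dst[0x25+2] := {0xb7,0xda}
#1 dst[0x1d+6] := {0x78,0xa9,0x61,0x1d,0x0d,0xd2}
#2 dst[0x1d+3] := {0xa2,0xad,0xe7}
#3 dst[0x04+2] := {0xa9,0x61}
#4 dst[0x08+8] := {0x70,0xdd,0xd1,0x1f,0x82,0x3f,0xcc,0xbf}
#5 dst[0x21+2] := {0x70,0xdd}
query mem[0x21]=0x70, mem[0x26]=0xda, mem[0x0c]=0x82, mem[0x0a]=0xd1, mem[0x14]=0x32

MEM[0x21,0x26,0x0c,0x0a,0x14] = 70 da 82 d1 32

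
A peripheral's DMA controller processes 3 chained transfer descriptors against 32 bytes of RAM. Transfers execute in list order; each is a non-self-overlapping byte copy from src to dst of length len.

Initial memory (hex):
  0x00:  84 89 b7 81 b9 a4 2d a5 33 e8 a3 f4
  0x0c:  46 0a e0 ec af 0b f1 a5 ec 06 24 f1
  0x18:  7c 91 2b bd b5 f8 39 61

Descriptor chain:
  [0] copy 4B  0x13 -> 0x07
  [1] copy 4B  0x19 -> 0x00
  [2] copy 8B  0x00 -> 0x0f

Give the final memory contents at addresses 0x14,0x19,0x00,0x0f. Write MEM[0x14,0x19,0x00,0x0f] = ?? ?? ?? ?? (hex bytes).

[0] 0x13->0x07 len=4 : a5 ec 06 24
[1] 0x19->0x00 len=4 : 91 2b bd b5
[2] 0x00->0x0f len=8 : 91 2b bd b5 b9 a4 2d a5
query mem[0x14]=0xa4, mem[0x19]=0x91, mem[0x00]=0x91, mem[0x0f]=0x91

MEM[0x14,0x19,0x00,0x0f] = a4 91 91 91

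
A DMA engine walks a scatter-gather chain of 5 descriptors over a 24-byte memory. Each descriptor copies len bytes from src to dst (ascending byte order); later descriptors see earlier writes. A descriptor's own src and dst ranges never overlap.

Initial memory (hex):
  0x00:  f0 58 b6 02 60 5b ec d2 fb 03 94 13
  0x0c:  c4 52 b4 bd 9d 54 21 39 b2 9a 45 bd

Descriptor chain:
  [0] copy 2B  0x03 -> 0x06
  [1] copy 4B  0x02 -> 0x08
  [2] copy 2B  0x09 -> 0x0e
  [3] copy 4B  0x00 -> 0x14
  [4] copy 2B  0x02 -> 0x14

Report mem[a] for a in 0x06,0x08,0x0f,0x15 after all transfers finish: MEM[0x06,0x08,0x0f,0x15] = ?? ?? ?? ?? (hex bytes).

[0] 0x03->0x06 len=2 : 02 60
[1] 0x02->0x08 len=4 : b6 02 60 5b
[2] 0x09->0x0e len=2 : 02 60
[3] 0x00->0x14 len=4 : f0 58 b6 02
[4] 0x02->0x14 len=2 : b6 02
query mem[0x06]=0x02, mem[0x08]=0xb6, mem[0x0f]=0x60, mem[0x15]=0x02

MEM[0x06,0x08,0x0f,0x15] = 02 b6 60 02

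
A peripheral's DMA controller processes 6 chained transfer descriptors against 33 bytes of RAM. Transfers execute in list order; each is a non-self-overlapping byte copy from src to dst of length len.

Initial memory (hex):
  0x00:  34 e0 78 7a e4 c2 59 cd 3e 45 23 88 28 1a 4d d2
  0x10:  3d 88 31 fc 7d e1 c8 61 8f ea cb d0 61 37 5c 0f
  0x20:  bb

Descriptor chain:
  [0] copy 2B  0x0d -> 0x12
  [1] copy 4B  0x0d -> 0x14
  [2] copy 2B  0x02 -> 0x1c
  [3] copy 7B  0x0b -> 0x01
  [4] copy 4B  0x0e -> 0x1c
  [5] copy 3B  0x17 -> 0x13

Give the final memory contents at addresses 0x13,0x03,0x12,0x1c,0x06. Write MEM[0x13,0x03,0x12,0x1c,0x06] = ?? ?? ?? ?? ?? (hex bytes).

#0 dst[0x12+2] := {0x1a,0x4d}
#1 dst[0x14+4] := {0x1a,0x4d,0xd2,0x3d}
#2 dst[0x1c+2] := {0x78,0x7a}
#3 dst[0x01+7] := {0x88,0x28,0x1a,0x4d,0xd2,0x3d,0x88}
#4 dst[0x1c+4] := {0x4d,0xd2,0x3d,0x88}
#5 dst[0x13+3] := {0x3d,0x8f,0xea}
query mem[0x13]=0x3d, mem[0x03]=0x1a, mem[0x12]=0x1a, mem[0x1c]=0x4d, mem[0x06]=0x3d

MEM[0x13,0x03,0x12,0x1c,0x06] = 3d 1a 1a 4d 3d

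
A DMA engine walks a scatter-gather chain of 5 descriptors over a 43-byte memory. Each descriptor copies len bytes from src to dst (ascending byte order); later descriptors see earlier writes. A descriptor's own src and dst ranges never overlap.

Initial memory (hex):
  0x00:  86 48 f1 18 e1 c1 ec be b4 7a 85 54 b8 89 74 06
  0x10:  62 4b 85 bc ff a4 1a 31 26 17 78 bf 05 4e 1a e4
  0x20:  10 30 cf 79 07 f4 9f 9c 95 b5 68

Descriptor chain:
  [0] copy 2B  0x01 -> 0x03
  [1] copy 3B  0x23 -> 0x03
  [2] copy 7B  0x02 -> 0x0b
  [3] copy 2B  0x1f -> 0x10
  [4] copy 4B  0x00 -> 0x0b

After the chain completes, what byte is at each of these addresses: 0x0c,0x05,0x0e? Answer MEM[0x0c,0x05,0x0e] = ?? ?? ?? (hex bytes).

MEM[0x0c,0x05,0x0e] = 48 f4 79

[0] 0x01->0x03 len=2 : 48 f1
[1] 0x23->0x03 len=3 : 79 07 f4
[2] 0x02->0x0b len=7 : f1 79 07 f4 ec be b4
[3] 0x1f->0x10 len=2 : e4 10
[4] 0x00->0x0b len=4 : 86 48 f1 79
query mem[0x0c]=0x48, mem[0x05]=0xf4, mem[0x0e]=0x79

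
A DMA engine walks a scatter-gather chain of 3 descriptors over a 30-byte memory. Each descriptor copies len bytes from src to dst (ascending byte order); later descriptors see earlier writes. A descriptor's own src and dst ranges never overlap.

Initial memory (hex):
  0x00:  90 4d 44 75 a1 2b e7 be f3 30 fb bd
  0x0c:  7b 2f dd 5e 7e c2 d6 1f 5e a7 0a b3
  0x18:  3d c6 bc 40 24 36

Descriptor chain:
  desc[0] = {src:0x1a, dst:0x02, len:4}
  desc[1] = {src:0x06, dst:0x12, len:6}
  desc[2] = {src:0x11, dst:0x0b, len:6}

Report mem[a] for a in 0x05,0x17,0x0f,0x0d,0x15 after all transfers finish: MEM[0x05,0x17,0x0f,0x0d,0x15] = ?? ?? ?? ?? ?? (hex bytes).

  after D0: wrote 4B at 0x02 = bc402436
  after D1: wrote 6B at 0x12 = e7bef330fbbd
  after D2: wrote 6B at 0x0b = c2e7bef330fb
query mem[0x05]=0x36, mem[0x17]=0xbd, mem[0x0f]=0x30, mem[0x0d]=0xbe, mem[0x15]=0x30

MEM[0x05,0x17,0x0f,0x0d,0x15] = 36 bd 30 be 30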